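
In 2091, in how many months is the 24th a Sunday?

Check the 24th of each month of 2091: Jan 24: Wed, Feb 24: Sat, Mar 24: Sat, Apr 24: Tue, May 24: Thu, Jun 24: Sun, Jul 24: Tue, Aug 24: Fri, Sep 24: Mon, Oct 24: Wed, Nov 24: Sat, Dec 24: Mon.
Sunday occurs in June — 1 month.

1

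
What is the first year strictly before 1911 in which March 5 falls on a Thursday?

From one year to the next, a fixed date's weekday advances by 1, or by 2 when a Feb 29 lies between the two dates.
1911: March 5 is Sunday.
1910: Saturday (−1)
1909: Friday (−1)
1908: Thursday (−1)
March 5 falls on a Thursday in 1908.

1908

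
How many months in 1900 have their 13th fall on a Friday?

2

Check the 13th of each month of 1900: Jan 13: Sat, Feb 13: Tue, Mar 13: Tue, Apr 13: Fri, May 13: Sun, Jun 13: Wed, Jul 13: Fri, Aug 13: Mon, Sep 13: Thu, Oct 13: Sat, Nov 13: Tue, Dec 13: Thu.
Friday occurs in April, July — 2 months.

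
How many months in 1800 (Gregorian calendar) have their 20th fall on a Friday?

Check the 20th of each month of 1800: Jan 20: Mon, Feb 20: Thu, Mar 20: Thu, Apr 20: Sun, May 20: Tue, Jun 20: Fri, Jul 20: Sun, Aug 20: Wed, Sep 20: Sat, Oct 20: Mon, Nov 20: Thu, Dec 20: Sat.
Friday occurs in June — 1 month.

1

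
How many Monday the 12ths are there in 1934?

3

Check the 12th of each month of 1934: Jan 12: Fri, Feb 12: Mon, Mar 12: Mon, Apr 12: Thu, May 12: Sat, Jun 12: Tue, Jul 12: Thu, Aug 12: Sun, Sep 12: Wed, Oct 12: Fri, Nov 12: Mon, Dec 12: Wed.
Monday occurs in February, March, November — 3 months.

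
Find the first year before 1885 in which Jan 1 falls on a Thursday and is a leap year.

1880

Jan 1 advances by 2 weekdays after a leap year and by 1 after a common year.
1885: Jan 1 is Thursday.
1884: Tuesday (leap)
1883: Monday
1882: Sunday
1881: Saturday
1880: Thursday (leap)
1880 begins on a Thursday and is a leap year.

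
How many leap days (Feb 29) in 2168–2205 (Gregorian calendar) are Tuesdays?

Leap years in 2168–2205: 9 of them.
Feb 29 weekday advances by 5 (mod 7) from one leap year to the next four years later (or differs when a century non-leap intervenes).
Leap-day weekdays: 2168:Mon 2172:Sat 2176:Thu 2180:Tue✓ 2184:Sun 2188:Fri 2192:Wed 2196:Mon 2204:Wed
Tuesday: 2180 → 1.

1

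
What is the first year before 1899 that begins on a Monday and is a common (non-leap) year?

Jan 1 advances by 2 weekdays after a leap year and by 1 after a common year.
1899: Jan 1 is Sunday.
1898: Saturday
1897: Friday
1896: Wednesday (leap)
1895: Tuesday
1894: Monday
1894 begins on a Monday and is a common year.

1894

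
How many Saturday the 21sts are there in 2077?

1

Check the 21st of each month of 2077: Jan 21: Thu, Feb 21: Sun, Mar 21: Sun, Apr 21: Wed, May 21: Fri, Jun 21: Mon, Jul 21: Wed, Aug 21: Sat, Sep 21: Tue, Oct 21: Thu, Nov 21: Sun, Dec 21: Tue.
Saturday occurs in August — 1 month.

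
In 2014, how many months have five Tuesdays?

4

A month of length L has five Tuesdays iff its first Tuesday is on day ≤ L−28 (so day 1–3 in a 31-day month, 1–2 in a 30-day month, day 1 in a leap February).
Checking each month of 2014: Jan starts Wed (31d); Feb starts Sat (28d); Mar starts Sat (31d); Apr starts Tue (30d) ✓; May starts Thu (31d); Jun starts Sun (30d); Jul starts Tue (31d) ✓; Aug starts Fri (31d); Sep starts Mon (30d) ✓; Oct starts Wed (31d); Nov starts Sat (30d); Dec starts Mon (31d) ✓.
Five-Tuesday months: April, July, September, December → 4.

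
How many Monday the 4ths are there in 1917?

1

Check the 4th of each month of 1917: Jan 4: Thu, Feb 4: Sun, Mar 4: Sun, Apr 4: Wed, May 4: Fri, Jun 4: Mon, Jul 4: Wed, Aug 4: Sat, Sep 4: Tue, Oct 4: Thu, Nov 4: Sun, Dec 4: Tue.
Monday occurs in June — 1 month.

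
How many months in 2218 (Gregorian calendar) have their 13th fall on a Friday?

3

Check the 13th of each month of 2218: Jan 13: Tue, Feb 13: Fri, Mar 13: Fri, Apr 13: Mon, May 13: Wed, Jun 13: Sat, Jul 13: Mon, Aug 13: Thu, Sep 13: Sun, Oct 13: Tue, Nov 13: Fri, Dec 13: Sun.
Friday occurs in February, March, November — 3 months.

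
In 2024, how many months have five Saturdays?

A month of length L has five Saturdays iff its first Saturday is on day ≤ L−28 (so day 1–3 in a 31-day month, 1–2 in a 30-day month, day 1 in a leap February).
Checking each month of 2024: Jan starts Mon (31d); Feb starts Thu (29d); Mar starts Fri (31d) ✓; Apr starts Mon (30d); May starts Wed (31d); Jun starts Sat (30d) ✓; Jul starts Mon (31d); Aug starts Thu (31d) ✓; Sep starts Sun (30d); Oct starts Tue (31d); Nov starts Fri (30d) ✓; Dec starts Sun (31d).
Five-Saturday months: March, June, August, November → 4.

4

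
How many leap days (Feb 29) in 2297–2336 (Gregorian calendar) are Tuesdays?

Leap years in 2297–2336: 9 of them.
Feb 29 weekday advances by 5 (mod 7) from one leap year to the next four years later (or differs when a century non-leap intervenes).
Leap-day weekdays: 2304:Mon 2308:Sat 2312:Thu 2316:Tue✓ 2320:Sun 2324:Fri 2328:Wed 2332:Mon 2336:Sat
Tuesday: 2316 → 1.

1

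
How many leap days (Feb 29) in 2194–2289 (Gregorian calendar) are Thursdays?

3

Leap years in 2194–2289: 23 of them.
Feb 29 weekday advances by 5 (mod 7) from one leap year to the next four years later (or differs when a century non-leap intervenes).
Leap-day weekdays: 2196:Mon 2204:Wed 2208:Mon 2212:Sat 2216:Thu✓ 2220:Tue 2224:Sun 2228:Fri 2232:Wed 2236:Mon 2240:Sat 2244:Thu✓ 2248:Tue 2252:Sun 2256:Fri 2260:Wed 2264:Mon 2268:Sat 2272:Thu✓ 2276:Tue 2280:Sun 2284:Fri 2288:Wed
Thursday: 2216, 2244, 2272 → 3.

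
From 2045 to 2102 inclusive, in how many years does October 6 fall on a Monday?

Track October 6's weekday year by year (advancing +1, or +2 across a Feb 29):
  2045: Fri  2046: Sat (+1)  2047: Sun (+1)  2048: Tue (+2)  2049: Wed (+1)
  2050: Thu (+1)  2051: Fri (+1)  2052: Sun (+2)  2053: Mon (+1) ✓  2054: Tue (+1)
  2055: Wed (+1)  2056: Fri (+2)  2057: Sat (+1)  2058: Sun (+1)  … (30 more years) …
  2089: Thu (+1)  2090: Fri (+1)  2091: Sat (+1)  2092: Mon (+2) ✓  2093: Tue (+1)
  2094: Wed (+1)  2095: Thu (+1)  2096: Sat (+2)  2097: Sun (+1)  2098: Mon (+1) ✓
  2099: Tue (+1)  2100: Wed (+1)  2101: Thu (+1)  2102: Fri (+1)
Monday years: 2053, 2059, 2064, 2070, 2081, 2087, 2092, 2098 — 8 in total.

8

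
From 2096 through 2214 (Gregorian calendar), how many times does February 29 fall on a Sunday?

Leap years in 2096–2214: 28 of them.
Feb 29 weekday advances by 5 (mod 7) from one leap year to the next four years later (or differs when a century non-leap intervenes).
Leap-day weekdays: 2096:Wed 2104:Fri 2108:Wed 2112:Mon 2116:Sat 2120:Thu 2124:Tue 2128:Sun✓ 2132:Fri 2136:Wed 2140:Mon 2144:Sat 2148:Thu 2152:Tue 2156:Sun✓ 2160:Fri 2164:Wed 2168:Mon 2172:Sat 2176:Thu 2180:Tue 2184:Sun✓ 2188:Fri 2192:Wed 2196:Mon 2204:Wed 2208:Mon 2212:Sat
Sunday: 2128, 2156, 2184 → 3.

3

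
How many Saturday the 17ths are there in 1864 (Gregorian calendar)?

Check the 17th of each month of 1864: Jan 17: Sun, Feb 17: Wed, Mar 17: Thu, Apr 17: Sun, May 17: Tue, Jun 17: Fri, Jul 17: Sun, Aug 17: Wed, Sep 17: Sat, Oct 17: Mon, Nov 17: Thu, Dec 17: Sat.
Saturday occurs in September, December — 2 months.

2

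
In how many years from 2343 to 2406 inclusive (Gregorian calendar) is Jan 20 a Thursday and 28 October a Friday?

7

Check each year's weekday for Jan 20 and 28 October:
  2343: Wed/Thu  2344: Thu/Sat  2345: Sat/Sun  2346: Sun/Mon  2347: Mon/Tue  2348: Tue/Thu  2349: Thu/Fri ✓  2350: Fri/Sat  2351: Sat/Sun  2352: Sun/Tue  2353: Tue/Wed  2354: Wed/Thu  2355: Thu/Fri ✓  2356: Fri/Sun  …(36 more)…  2393: Wed/Thu  2394: Thu/Fri ✓  2395: Fri/Sat  2396: Sat/Mon  2397: Mon/Tue  2398: Tue/Wed  2399: Wed/Thu  2400: Thu/Sat  2401: Sat/Sun  2402: Sun/Mon  2403: Mon/Tue  2404: Tue/Thu  2405: Thu/Fri ✓  2406: Fri/Sat
Both conditions hold in: 2349, 2355, 2366, 2377, 2383, 2394, 2405 — 7.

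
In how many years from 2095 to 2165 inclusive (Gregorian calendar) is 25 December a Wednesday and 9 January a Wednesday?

Check each year's weekday for 25 December and 9 January:
  2095: Sun/Sun  2096: Tue/Mon  2097: Wed/Wed ✓  2098: Thu/Thu  2099: Fri/Fri  2100: Sat/Sat  2101: Sun/Sun  2102: Mon/Mon  2103: Tue/Tue  2104: Thu/Wed  2105: Fri/Fri  2106: Sat/Sat  2107: Sun/Sun  2108: Tue/Mon  …(43 more)…  2152: Mon/Sun  2153: Tue/Tue  2154: Wed/Wed ✓  2155: Thu/Thu  2156: Sat/Fri  2157: Sun/Sun  2158: Mon/Mon  2159: Tue/Tue  2160: Thu/Wed  2161: Fri/Fri  2162: Sat/Sat  2163: Sun/Sun  2164: Tue/Mon  2165: Wed/Wed ✓
Both conditions hold in: 2097, 2109, 2115, 2126, 2137, 2143, 2154, 2165 — 8.

8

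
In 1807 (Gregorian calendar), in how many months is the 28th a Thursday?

Check the 28th of each month of 1807: Jan 28: Wed, Feb 28: Sat, Mar 28: Sat, Apr 28: Tue, May 28: Thu, Jun 28: Sun, Jul 28: Tue, Aug 28: Fri, Sep 28: Mon, Oct 28: Wed, Nov 28: Sat, Dec 28: Mon.
Thursday occurs in May — 1 month.

1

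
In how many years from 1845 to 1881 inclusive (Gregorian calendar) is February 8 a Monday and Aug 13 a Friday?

4

Check each year's weekday for February 8 and Aug 13:
  1845: Sat/Wed  1846: Sun/Thu  1847: Mon/Fri ✓  1848: Tue/Sun  1849: Thu/Mon  1850: Fri/Tue  1851: Sat/Wed  1852: Sun/Fri  1853: Tue/Sat  1854: Wed/Sun  1855: Thu/Mon  1856: Fri/Wed  1857: Sun/Thu  1858: Mon/Fri ✓  …(9 more)…  1868: Sat/Thu  1869: Mon/Fri ✓  1870: Tue/Sat  1871: Wed/Sun  1872: Thu/Tue  1873: Sat/Wed  1874: Sun/Thu  1875: Mon/Fri ✓  1876: Tue/Sun  1877: Thu/Mon  1878: Fri/Tue  1879: Sat/Wed  1880: Sun/Fri  1881: Tue/Sat
Both conditions hold in: 1847, 1858, 1869, 1875 — 4.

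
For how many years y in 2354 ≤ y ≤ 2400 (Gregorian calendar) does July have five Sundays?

20

July has 31 days; it has five Sundays when Sunday falls among the first (month-length − 28) days — i.e. when July 1 is one of Sunday/Saturday/Friday.
July 1 by year: 2354:Thu 2355:Fri✓ 2356:Sun✓ 2357:Mon 2358:Tue 2359:Wed 2360:Fri✓ 2361:Sat✓ 2362:Sun✓ 2363:Mon 2364:Wed 2365:Thu 2366:Fri✓ 2367:Sat✓ 2368:Mon …(17 more)… 2386:Tue 2387:Wed 2388:Fri✓ 2389:Sat✓ 2390:Sun✓ 2391:Mon 2392:Wed 2393:Thu 2394:Fri✓ 2395:Sat✓ 2396:Mon 2397:Tue 2398:Wed 2399:Thu 2400:Sat✓
Years with five Sundays: 2355, 2356, 2360, 2361, 2362, 2366, 2367, 2372, 2373, 2377, 2378, 2379, 2383, 2384, 2388, 2389, 2390, 2394, 2395, 2400 → 20.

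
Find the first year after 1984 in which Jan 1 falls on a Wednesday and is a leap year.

1992

Jan 1 advances by 2 weekdays after a leap year and by 1 after a common year.
1984: Jan 1 is Sunday (leap).
1985: Tuesday
1986: Wednesday
1987: Thursday
1988: Friday (leap)
1989: Sunday
1990: Monday
1991: Tuesday
1992: Wednesday (leap)
1992 begins on a Wednesday and is a leap year.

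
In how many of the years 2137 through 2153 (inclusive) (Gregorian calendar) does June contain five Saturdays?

5

June has 30 days; it has five Saturdays when Saturday falls among the first (month-length − 28) days — i.e. when June 1 is one of Saturday/Friday.
June 1 by year: 2137:Sat✓ 2138:Sun 2139:Mon 2140:Wed 2141:Thu 2142:Fri✓ 2143:Sat✓ 2144:Mon 2145:Tue 2146:Wed 2147:Thu 2148:Sat✓ 2149:Sun 2150:Mon 2151:Tue 2152:Thu 2153:Fri✓
Years with five Saturdays: 2137, 2142, 2143, 2148, 2153 → 5.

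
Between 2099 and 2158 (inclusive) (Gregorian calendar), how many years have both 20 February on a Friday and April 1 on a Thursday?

Check each year's weekday for 20 February and April 1:
  2099: Fri/Wed  2100: Sat/Thu  2101: Sun/Fri  2102: Mon/Sat  2103: Tue/Sun  2104: Wed/Tue  2105: Fri/Wed  2106: Sat/Thu  2107: Sun/Fri  2108: Mon/Sun  2109: Wed/Mon  2110: Thu/Tue  2111: Fri/Wed  2112: Sat/Fri  …(32 more)…  2145: Sat/Thu  2146: Sun/Fri  2147: Mon/Sat  2148: Tue/Mon  2149: Thu/Tue  2150: Fri/Wed  2151: Sat/Thu  2152: Sun/Sat  2153: Tue/Sun  2154: Wed/Mon  2155: Thu/Tue  2156: Fri/Thu ✓  2157: Sun/Fri  2158: Mon/Sat
Both conditions hold in: 2128, 2156 — 2.

2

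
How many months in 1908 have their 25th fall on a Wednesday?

2

Check the 25th of each month of 1908: Jan 25: Sat, Feb 25: Tue, Mar 25: Wed, Apr 25: Sat, May 25: Mon, Jun 25: Thu, Jul 25: Sat, Aug 25: Tue, Sep 25: Fri, Oct 25: Sun, Nov 25: Wed, Dec 25: Fri.
Wednesday occurs in March, November — 2 months.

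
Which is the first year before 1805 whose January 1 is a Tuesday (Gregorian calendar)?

Jan 1 advances by 2 weekdays after a leap year and by 1 after a common year.
1805: Jan 1 is Tuesday.
1804: Sunday (leap)
1803: Saturday
1802: Friday
1801: Thursday
1800: Wednesday
1799: Tuesday
1799 begins on a Tuesday

1799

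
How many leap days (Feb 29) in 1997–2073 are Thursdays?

Leap years in 1997–2073: 19 of them.
Feb 29 weekday advances by 5 (mod 7) from one leap year to the next four years later (or differs when a century non-leap intervenes).
Leap-day weekdays: 2000:Tue 2004:Sun 2008:Fri 2012:Wed 2016:Mon 2020:Sat 2024:Thu✓ 2028:Tue 2032:Sun 2036:Fri 2040:Wed 2044:Mon 2048:Sat 2052:Thu✓ 2056:Tue 2060:Sun 2064:Fri 2068:Wed 2072:Mon
Thursday: 2024, 2052 → 2.

2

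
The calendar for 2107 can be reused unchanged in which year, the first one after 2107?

Two years share a calendar iff Jan 1 falls on the same weekday and both are leap or both are common. 2107: Jan 1 is Saturday, common year.
2108: Jan 1 Sunday, leap
2109: Jan 1 Tuesday, common
2110: Jan 1 Wednesday, common
2111: Jan 1 Thursday, common
2112: Jan 1 Friday, leap
2113: Jan 1 Sunday, common
2114: Jan 1 Monday, common
2115: Jan 1 Tuesday, common
2116: Jan 1 Wednesday, leap
2117: Jan 1 Friday, common
2118: Jan 1 Saturday, common
2118 matches on both conditions.

2118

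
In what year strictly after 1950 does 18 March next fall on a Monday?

From one year to the next, a fixed date's weekday advances by 1, or by 2 when a Feb 29 lies between the two dates.
1950: March 18 is Saturday.
1951: Sunday (+1)
1952: Tuesday (+2)
1953: Wednesday (+1)
1954: Thursday (+1)
1955: Friday (+1)
1956: Sunday (+2)
1957: Monday (+1)
18 March falls on a Monday in 1957.

1957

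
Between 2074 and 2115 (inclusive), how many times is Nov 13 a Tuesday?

7

Track Nov 13's weekday year by year (advancing +1, or +2 across a Feb 29):
  2074: Tue ✓  2075: Wed (+1)  2076: Fri (+2)  2077: Sat (+1)  2078: Sun (+1)
  2079: Mon (+1)  2080: Wed (+2)  2081: Thu (+1)  2082: Fri (+1)  2083: Sat (+1)
  2084: Mon (+2)  2085: Tue (+1) ✓  2086: Wed (+1)  2087: Thu (+1)  … (14 more years) …
  2102: Mon (+1)  2103: Tue (+1) ✓  2104: Thu (+2)  2105: Fri (+1)  2106: Sat (+1)
  2107: Sun (+1)  2108: Tue (+2) ✓  2109: Wed (+1)  2110: Thu (+1)  2111: Fri (+1)
  2112: Sun (+2)  2113: Mon (+1)  2114: Tue (+1) ✓  2115: Wed (+1)
Tuesday years: 2074, 2085, 2091, 2096, 2103, 2108, 2114 — 7 in total.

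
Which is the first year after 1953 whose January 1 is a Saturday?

Jan 1 advances by 2 weekdays after a leap year and by 1 after a common year.
1953: Jan 1 is Thursday.
1954: Friday
1955: Saturday
1955 begins on a Saturday

1955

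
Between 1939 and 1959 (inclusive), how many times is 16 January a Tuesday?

3

Track 16 January's weekday year by year (advancing +1, or +2 across a Feb 29):
  1939: Mon  1940: Tue (+1) ✓  1941: Thu (+2)  1942: Fri (+1)  1943: Sat (+1)
  1944: Sun (+1)  1945: Tue (+2) ✓  1946: Wed (+1)  1947: Thu (+1)  1948: Fri (+1)
  1949: Sun (+2)  1950: Mon (+1)  1951: Tue (+1) ✓  1952: Wed (+1)  1953: Fri (+2)
  1954: Sat (+1)  1955: Sun (+1)  1956: Mon (+1)  1957: Wed (+2)  1958: Thu (+1)
  1959: Fri (+1)
Tuesday years: 1940, 1945, 1951 — 3 in total.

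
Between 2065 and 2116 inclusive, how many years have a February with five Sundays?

1

February has 28 days (29 in leap years); it has five Sundays when Sunday falls among the first (month-length − 28) days — i.e. when February 1 is Sunday in a leap year (never in a common year).
February 1 by year: 2065:Sun 2066:Mon 2067:Tue 2068:Wed 2069:Fri 2070:Sat 2071:Sun 2072:Mon 2073:Wed 2074:Thu 2075:Fri 2076:Sat 2077:Mon 2078:Tue 2079:Wed …(22 more)… 2102:Wed 2103:Thu 2104:Fri 2105:Sun 2106:Mon 2107:Tue 2108:Wed 2109:Fri 2110:Sat 2111:Sun 2112:Mon 2113:Wed 2114:Thu 2115:Fri 2116:Sat
Years with five Sundays: 2088 → 1.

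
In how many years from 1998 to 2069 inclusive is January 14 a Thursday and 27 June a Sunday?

8

Check each year's weekday for January 14 and 27 June:
  1998: Wed/Sat  1999: Thu/Sun ✓  2000: Fri/Tue  2001: Sun/Wed  2002: Mon/Thu  2003: Tue/Fri  2004: Wed/Sun  2005: Fri/Mon  2006: Sat/Tue  2007: Sun/Wed  2008: Mon/Fri  2009: Wed/Sat  2010: Thu/Sun ✓  2011: Fri/Mon  …(44 more)…  2056: Fri/Tue  2057: Sun/Wed  2058: Mon/Thu  2059: Tue/Fri  2060: Wed/Sun  2061: Fri/Mon  2062: Sat/Tue  2063: Sun/Wed  2064: Mon/Fri  2065: Wed/Sat  2066: Thu/Sun ✓  2067: Fri/Mon  2068: Sat/Wed  2069: Mon/Thu
Both conditions hold in: 1999, 2010, 2021, 2027, 2038, 2049, 2055, 2066 — 8.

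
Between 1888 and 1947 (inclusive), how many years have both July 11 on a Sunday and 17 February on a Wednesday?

6

Check each year's weekday for July 11 and 17 February:
  1888: Wed/Fri  1889: Thu/Sun  1890: Fri/Mon  1891: Sat/Tue  1892: Mon/Wed  1893: Tue/Fri  1894: Wed/Sat  1895: Thu/Sun  1896: Sat/Mon  1897: Sun/Wed ✓  1898: Mon/Thu  1899: Tue/Fri  1900: Wed/Sat  1901: Thu/Sun  …(32 more)…  1934: Wed/Sat  1935: Thu/Sun  1936: Sat/Mon  1937: Sun/Wed ✓  1938: Mon/Thu  1939: Tue/Fri  1940: Thu/Sat  1941: Fri/Mon  1942: Sat/Tue  1943: Sun/Wed ✓  1944: Tue/Thu  1945: Wed/Sat  1946: Thu/Sun  1947: Fri/Mon
Both conditions hold in: 1897, 1909, 1915, 1926, 1937, 1943 — 6.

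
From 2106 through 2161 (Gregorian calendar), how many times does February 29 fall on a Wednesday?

2

Leap years in 2106–2161: 14 of them.
Feb 29 weekday advances by 5 (mod 7) from one leap year to the next four years later (or differs when a century non-leap intervenes).
Leap-day weekdays: 2108:Wed✓ 2112:Mon 2116:Sat 2120:Thu 2124:Tue 2128:Sun 2132:Fri 2136:Wed✓ 2140:Mon 2144:Sat 2148:Thu 2152:Tue 2156:Sun 2160:Fri
Wednesday: 2108, 2136 → 2.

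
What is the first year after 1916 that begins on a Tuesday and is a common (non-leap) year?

1918

Jan 1 advances by 2 weekdays after a leap year and by 1 after a common year.
1916: Jan 1 is Saturday (leap).
1917: Monday
1918: Tuesday
1918 begins on a Tuesday and is a common year.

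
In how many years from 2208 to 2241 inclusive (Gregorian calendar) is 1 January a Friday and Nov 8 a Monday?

Check each year's weekday for 1 January and Nov 8:
  2208: Fri/Tue  2209: Sun/Wed  2210: Mon/Thu  2211: Tue/Fri  2212: Wed/Sun  2213: Fri/Mon ✓  2214: Sat/Tue  2215: Sun/Wed  2216: Mon/Fri  2217: Wed/Sat  2218: Thu/Sun  2219: Fri/Mon ✓  2220: Sat/Wed  2221: Mon/Thu  …(6 more)…  2228: Tue/Sat  2229: Thu/Sun  2230: Fri/Mon ✓  2231: Sat/Tue  2232: Sun/Thu  2233: Tue/Fri  2234: Wed/Sat  2235: Thu/Sun  2236: Fri/Tue  2237: Sun/Wed  2238: Mon/Thu  2239: Tue/Fri  2240: Wed/Sun  2241: Fri/Mon ✓
Both conditions hold in: 2213, 2219, 2230, 2241 — 4.

4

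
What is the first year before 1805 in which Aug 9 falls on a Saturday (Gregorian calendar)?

1800

From one year to the next, a fixed date's weekday advances by 1, or by 2 when a Feb 29 lies between the two dates.
1805: August 9 is Friday.
1804: Thursday (−1)
1803: Tuesday (−2)
1802: Monday (−1)
1801: Sunday (−1)
1800: Saturday (−1)
Aug 9 falls on a Saturday in 1800.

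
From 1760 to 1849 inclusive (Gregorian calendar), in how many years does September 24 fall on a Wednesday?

Track September 24's weekday year by year (advancing +1, or +2 across a Feb 29):
  1760: Wed ✓  1761: Thu (+1)  1762: Fri (+1)  1763: Sat (+1)  1764: Mon (+2)
  1765: Tue (+1)  1766: Wed (+1) ✓  1767: Thu (+1)  1768: Sat (+2)  1769: Sun (+1)
  1770: Mon (+1)  1771: Tue (+1)  1772: Thu (+2)  1773: Fri (+1)  … (62 more years) …
  1836: Sat (+2)  1837: Sun (+1)  1838: Mon (+1)  1839: Tue (+1)  1840: Thu (+2)
  1841: Fri (+1)  1842: Sat (+1)  1843: Sun (+1)  1844: Tue (+2)  1845: Wed (+1) ✓
  1846: Thu (+1)  1847: Fri (+1)  1848: Sun (+2)  1849: Mon (+1)
Wednesday years: 1760, 1766, 1777, 1783, 1788, 1794, 1800, 1806, 1817, 1823, 1828, 1834, 1845 — 13 in total.

13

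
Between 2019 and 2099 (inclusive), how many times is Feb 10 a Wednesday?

11

Track Feb 10's weekday year by year (advancing +1, or +2 across a Feb 29):
  2019: Sun  2020: Mon (+1)  2021: Wed (+2) ✓  2022: Thu (+1)  2023: Fri (+1)
  2024: Sat (+1)  2025: Mon (+2)  2026: Tue (+1)  2027: Wed (+1) ✓  2028: Thu (+1)
  2029: Sat (+2)  2030: Sun (+1)  2031: Mon (+1)  2032: Tue (+1)  … (53 more years) …
  2086: Sun (+1)  2087: Mon (+1)  2088: Tue (+1)  2089: Thu (+2)  2090: Fri (+1)
  2091: Sat (+1)  2092: Sun (+1)  2093: Tue (+2)  2094: Wed (+1) ✓  2095: Thu (+1)
  2096: Fri (+1)  2097: Sun (+2)  2098: Mon (+1)  2099: Tue (+1)
Wednesday years: 2021, 2027, 2038, 2044, 2049, 2055, 2066, 2072, 2077, 2083, 2094 — 11 in total.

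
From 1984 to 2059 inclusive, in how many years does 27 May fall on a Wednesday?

11

Track 27 May's weekday year by year (advancing +1, or +2 across a Feb 29):
  1984: Sun  1985: Mon (+1)  1986: Tue (+1)  1987: Wed (+1) ✓  1988: Fri (+2)
  1989: Sat (+1)  1990: Sun (+1)  1991: Mon (+1)  1992: Wed (+2) ✓  1993: Thu (+1)
  1994: Fri (+1)  1995: Sat (+1)  1996: Mon (+2)  1997: Tue (+1)  … (48 more years) …
  2046: Sun (+1)  2047: Mon (+1)  2048: Wed (+2) ✓  2049: Thu (+1)  2050: Fri (+1)
  2051: Sat (+1)  2052: Mon (+2)  2053: Tue (+1)  2054: Wed (+1) ✓  2055: Thu (+1)
  2056: Sat (+2)  2057: Sun (+1)  2058: Mon (+1)  2059: Tue (+1)
Wednesday years: 1987, 1992, 1998, 2009, 2015, 2020, 2026, 2037, 2043, 2048, 2054 — 11 in total.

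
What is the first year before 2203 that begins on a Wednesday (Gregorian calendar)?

Jan 1 advances by 2 weekdays after a leap year and by 1 after a common year.
2203: Jan 1 is Saturday.
2202: Friday
2201: Thursday
2200: Wednesday
2200 begins on a Wednesday

2200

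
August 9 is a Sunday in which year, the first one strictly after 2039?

From one year to the next, a fixed date's weekday advances by 1, or by 2 when a Feb 29 lies between the two dates.
2039: August 9 is Tuesday.
2040: Thursday (+2)
2041: Friday (+1)
2042: Saturday (+1)
2043: Sunday (+1)
August 9 falls on a Sunday in 2043.

2043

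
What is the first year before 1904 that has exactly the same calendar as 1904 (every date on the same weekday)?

Two years share a calendar iff Jan 1 falls on the same weekday and both are leap or both are common. 1904: Jan 1 is Friday, leap year.
1903: Jan 1 Thursday, common
1902: Jan 1 Wednesday, common
1901: Jan 1 Tuesday, common
1900: Jan 1 Monday, common
1899: Jan 1 Sunday, common
1898: Jan 1 Saturday, common
1897: Jan 1 Friday, common
1896: Jan 1 Wednesday, leap
1895: Jan 1 Tuesday, common
1894: Jan 1 Monday, common
1893: Jan 1 Sunday, common
1892: Jan 1 Friday, leap
1892 matches on both conditions.

1892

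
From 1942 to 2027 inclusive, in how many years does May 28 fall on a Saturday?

Track May 28's weekday year by year (advancing +1, or +2 across a Feb 29):
  1942: Thu  1943: Fri (+1)  1944: Sun (+2)  1945: Mon (+1)  1946: Tue (+1)
  1947: Wed (+1)  1948: Fri (+2)  1949: Sat (+1) ✓  1950: Sun (+1)  1951: Mon (+1)
  1952: Wed (+2)  1953: Thu (+1)  1954: Fri (+1)  1955: Sat (+1) ✓  … (58 more years) …
  2014: Wed (+1)  2015: Thu (+1)  2016: Sat (+2) ✓  2017: Sun (+1)  2018: Mon (+1)
  2019: Tue (+1)  2020: Thu (+2)  2021: Fri (+1)  2022: Sat (+1) ✓  2023: Sun (+1)
  2024: Tue (+2)  2025: Wed (+1)  2026: Thu (+1)  2027: Fri (+1)
Saturday years: 1949, 1955, 1960, 1966, 1977, 1983, 1988, 1994, 2005, 2011, 2016, 2022 — 12 in total.

12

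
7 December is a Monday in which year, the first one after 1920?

From one year to the next, a fixed date's weekday advances by 1, or by 2 when a Feb 29 lies between the two dates.
1920: December 7 is Tuesday.
1921: Wednesday (+1)
1922: Thursday (+1)
1923: Friday (+1)
1924: Sunday (+2)
1925: Monday (+1)
7 December falls on a Monday in 1925.

1925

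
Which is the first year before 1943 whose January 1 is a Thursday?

1942

Jan 1 advances by 2 weekdays after a leap year and by 1 after a common year.
1943: Jan 1 is Friday.
1942: Thursday
1942 begins on a Thursday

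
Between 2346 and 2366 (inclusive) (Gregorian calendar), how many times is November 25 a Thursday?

Track November 25's weekday year by year (advancing +1, or +2 across a Feb 29):
  2346: Mon  2347: Tue (+1)  2348: Thu (+2) ✓  2349: Fri (+1)  2350: Sat (+1)
  2351: Sun (+1)  2352: Tue (+2)  2353: Wed (+1)  2354: Thu (+1) ✓  2355: Fri (+1)
  2356: Sun (+2)  2357: Mon (+1)  2358: Tue (+1)  2359: Wed (+1)  2360: Fri (+2)
  2361: Sat (+1)  2362: Sun (+1)  2363: Mon (+1)  2364: Wed (+2)  2365: Thu (+1) ✓
  2366: Fri (+1)
Thursday years: 2348, 2354, 2365 — 3 in total.

3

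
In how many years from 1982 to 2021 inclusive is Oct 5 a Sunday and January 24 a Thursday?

1

Check each year's weekday for Oct 5 and January 24:
  1982: Tue/Sun  1983: Wed/Mon  1984: Fri/Tue  1985: Sat/Thu  1986: Sun/Fri  1987: Mon/Sat  1988: Wed/Sun  1989: Thu/Tue  1990: Fri/Wed  1991: Sat/Thu  1992: Mon/Fri  1993: Tue/Sun  1994: Wed/Mon  1995: Thu/Tue  …(12 more)…  2008: Sun/Thu ✓  2009: Mon/Sat  2010: Tue/Sun  2011: Wed/Mon  2012: Fri/Tue  2013: Sat/Thu  2014: Sun/Fri  2015: Mon/Sat  2016: Wed/Sun  2017: Thu/Tue  2018: Fri/Wed  2019: Sat/Thu  2020: Mon/Fri  2021: Tue/Sun
Both conditions hold in: 2008 — 1.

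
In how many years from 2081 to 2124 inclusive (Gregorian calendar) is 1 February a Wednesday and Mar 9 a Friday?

Check each year's weekday for 1 February and Mar 9:
  2081: Sat/Sun  2082: Sun/Mon  2083: Mon/Tue  2084: Tue/Thu  2085: Thu/Fri  2086: Fri/Sat  2087: Sat/Sun  2088: Sun/Tue  2089: Tue/Wed  2090: Wed/Thu  2091: Thu/Fri  2092: Fri/Sun  2093: Sun/Mon  2094: Mon/Tue  …(16 more)…  2111: Sun/Mon  2112: Mon/Wed  2113: Wed/Thu  2114: Thu/Fri  2115: Fri/Sat  2116: Sat/Mon  2117: Mon/Tue  2118: Tue/Wed  2119: Wed/Thu  2120: Thu/Sat  2121: Sat/Sun  2122: Sun/Mon  2123: Mon/Tue  2124: Tue/Thu
Both conditions hold in: 2096, 2108 — 2.

2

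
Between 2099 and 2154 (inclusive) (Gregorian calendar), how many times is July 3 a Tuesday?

Track July 3's weekday year by year (advancing +1, or +2 across a Feb 29):
  2099: Fri  2100: Sat (+1)  2101: Sun (+1)  2102: Mon (+1)  2103: Tue (+1) ✓
  2104: Thu (+2)  2105: Fri (+1)  2106: Sat (+1)  2107: Sun (+1)  2108: Tue (+2) ✓
  2109: Wed (+1)  2110: Thu (+1)  2111: Fri (+1)  2112: Sun (+2)  … (28 more years) …
  2141: Mon (+1)  2142: Tue (+1) ✓  2143: Wed (+1)  2144: Fri (+2)  2145: Sat (+1)
  2146: Sun (+1)  2147: Mon (+1)  2148: Wed (+2)  2149: Thu (+1)  2150: Fri (+1)
  2151: Sat (+1)  2152: Mon (+2)  2153: Tue (+1) ✓  2154: Wed (+1)
Tuesday years: 2103, 2108, 2114, 2125, 2131, 2136, 2142, 2153 — 8 in total.

8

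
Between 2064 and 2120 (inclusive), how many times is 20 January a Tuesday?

8

Track 20 January's weekday year by year (advancing +1, or +2 across a Feb 29):
  2064: Sun  2065: Tue (+2) ✓  2066: Wed (+1)  2067: Thu (+1)  2068: Fri (+1)
  2069: Sun (+2)  2070: Mon (+1)  2071: Tue (+1) ✓  2072: Wed (+1)  2073: Fri (+2)
  2074: Sat (+1)  2075: Sun (+1)  2076: Mon (+1)  2077: Wed (+2)  … (29 more years) …
  2107: Thu (+1)  2108: Fri (+1)  2109: Sun (+2)  2110: Mon (+1)  2111: Tue (+1) ✓
  2112: Wed (+1)  2113: Fri (+2)  2114: Sat (+1)  2115: Sun (+1)  2116: Mon (+1)
  2117: Wed (+2)  2118: Thu (+1)  2119: Fri (+1)  2120: Sat (+1)
Tuesday years: 2065, 2071, 2082, 2088, 2093, 2099, 2105, 2111 — 8 in total.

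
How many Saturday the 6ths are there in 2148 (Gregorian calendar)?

3

Check the 6th of each month of 2148: Jan 6: Sat, Feb 6: Tue, Mar 6: Wed, Apr 6: Sat, May 6: Mon, Jun 6: Thu, Jul 6: Sat, Aug 6: Tue, Sep 6: Fri, Oct 6: Sun, Nov 6: Wed, Dec 6: Fri.
Saturday occurs in January, April, July — 3 months.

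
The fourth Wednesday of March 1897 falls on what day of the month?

March 1, 1897 is a Monday, so the first Wednesday is the 3rd.
The fourth Wednesday is 3 + 21 = 24.

24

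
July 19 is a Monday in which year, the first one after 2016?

2021

From one year to the next, a fixed date's weekday advances by 1, or by 2 when a Feb 29 lies between the two dates.
2016: July 19 is Tuesday.
2017: Wednesday (+1)
2018: Thursday (+1)
2019: Friday (+1)
2020: Sunday (+2)
2021: Monday (+1)
July 19 falls on a Monday in 2021.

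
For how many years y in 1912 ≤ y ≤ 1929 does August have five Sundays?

August has 31 days; it has five Sundays when Sunday falls among the first (month-length − 28) days — i.e. when August 1 is one of Sunday/Saturday/Friday.
August 1 by year: 1912:Thu 1913:Fri✓ 1914:Sat✓ 1915:Sun✓ 1916:Tue 1917:Wed 1918:Thu 1919:Fri✓ 1920:Sun✓ 1921:Mon 1922:Tue 1923:Wed 1924:Fri✓ 1925:Sat✓ 1926:Sun✓ 1927:Mon 1928:Wed 1929:Thu
Years with five Sundays: 1913, 1914, 1915, 1919, 1920, 1924, 1925, 1926 → 8.

8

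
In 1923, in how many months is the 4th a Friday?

Check the 4th of each month of 1923: Jan 4: Thu, Feb 4: Sun, Mar 4: Sun, Apr 4: Wed, May 4: Fri, Jun 4: Mon, Jul 4: Wed, Aug 4: Sat, Sep 4: Tue, Oct 4: Thu, Nov 4: Sun, Dec 4: Tue.
Friday occurs in May — 1 month.

1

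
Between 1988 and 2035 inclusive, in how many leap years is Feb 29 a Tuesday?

2

Leap years in 1988–2035: 12 of them.
Feb 29 weekday advances by 5 (mod 7) from one leap year to the next four years later (or differs when a century non-leap intervenes).
Leap-day weekdays: 1988:Mon 1992:Sat 1996:Thu 2000:Tue✓ 2004:Sun 2008:Fri 2012:Wed 2016:Mon 2020:Sat 2024:Thu 2028:Tue✓ 2032:Sun
Tuesday: 2000, 2028 → 2.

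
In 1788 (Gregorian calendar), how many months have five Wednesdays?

5

A month of length L has five Wednesdays iff its first Wednesday is on day ≤ L−28 (so day 1–3 in a 31-day month, 1–2 in a 30-day month, day 1 in a leap February).
Checking each month of 1788: Jan starts Tue (31d) ✓; Feb starts Fri (29d); Mar starts Sat (31d); Apr starts Tue (30d) ✓; May starts Thu (31d); Jun starts Sun (30d); Jul starts Tue (31d) ✓; Aug starts Fri (31d); Sep starts Mon (30d); Oct starts Wed (31d) ✓; Nov starts Sat (30d); Dec starts Mon (31d) ✓.
Five-Wednesday months: January, April, July, October, December → 5.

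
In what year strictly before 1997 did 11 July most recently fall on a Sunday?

1993

From one year to the next, a fixed date's weekday advances by 1, or by 2 when a Feb 29 lies between the two dates.
1997: July 11 is Friday.
1996: Thursday (−1)
1995: Tuesday (−2)
1994: Monday (−1)
1993: Sunday (−1)
11 July falls on a Sunday in 1993.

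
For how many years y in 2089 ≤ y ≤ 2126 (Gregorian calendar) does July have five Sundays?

17

July has 31 days; it has five Sundays when Sunday falls among the first (month-length − 28) days — i.e. when July 1 is one of Sunday/Saturday/Friday.
July 1 by year: 2089:Fri✓ 2090:Sat✓ 2091:Sun✓ 2092:Tue 2093:Wed 2094:Thu 2095:Fri✓ 2096:Sun✓ 2097:Mon 2098:Tue 2099:Wed 2100:Thu 2101:Fri✓ 2102:Sat✓ 2103:Sun✓ …(8 more)… 2112:Fri✓ 2113:Sat✓ 2114:Sun✓ 2115:Mon 2116:Wed 2117:Thu 2118:Fri✓ 2119:Sat✓ 2120:Mon 2121:Tue 2122:Wed 2123:Thu 2124:Sat✓ 2125:Sun✓ 2126:Mon
Years with five Sundays: 2089, 2090, 2091, 2095, 2096, 2101, 2102, 2103, 2107, 2108, 2112, 2113, 2114, 2118, 2119, 2124, 2125 → 17.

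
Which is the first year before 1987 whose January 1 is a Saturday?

1983

Jan 1 advances by 2 weekdays after a leap year and by 1 after a common year.
1987: Jan 1 is Thursday.
1986: Wednesday
1985: Tuesday
1984: Sunday (leap)
1983: Saturday
1983 begins on a Saturday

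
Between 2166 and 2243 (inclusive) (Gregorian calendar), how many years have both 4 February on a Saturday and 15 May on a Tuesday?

Check each year's weekday for 4 February and 15 May:
  2166: Tue/Thu  2167: Wed/Fri  2168: Thu/Sun  2169: Sat/Mon  2170: Sun/Tue  2171: Mon/Wed  2172: Tue/Fri  2173: Thu/Sat  2174: Fri/Sun  2175: Sat/Mon  2176: Sun/Wed  2177: Tue/Thu  2178: Wed/Fri  2179: Thu/Sat  …(50 more)…  2230: Thu/Sat  2231: Fri/Sun  2232: Sat/Tue ✓  2233: Mon/Wed  2234: Tue/Thu  2235: Wed/Fri  2236: Thu/Sun  2237: Sat/Mon  2238: Sun/Tue  2239: Mon/Wed  2240: Tue/Fri  2241: Thu/Sat  2242: Fri/Sun  2243: Sat/Mon
Both conditions hold in: 2192, 2204, 2232 — 3.

3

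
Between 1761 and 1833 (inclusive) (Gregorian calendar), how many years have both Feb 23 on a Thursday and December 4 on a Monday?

7

Check each year's weekday for Feb 23 and December 4:
  1761: Mon/Fri  1762: Tue/Sat  1763: Wed/Sun  1764: Thu/Tue  1765: Sat/Wed  1766: Sun/Thu  1767: Mon/Fri  1768: Tue/Sun  1769: Thu/Mon ✓  1770: Fri/Tue  1771: Sat/Wed  1772: Sun/Fri  1773: Tue/Sat  1774: Wed/Sun  …(45 more)…  1820: Wed/Mon  1821: Fri/Tue  1822: Sat/Wed  1823: Sun/Thu  1824: Mon/Sat  1825: Wed/Sun  1826: Thu/Mon ✓  1827: Fri/Tue  1828: Sat/Thu  1829: Mon/Fri  1830: Tue/Sat  1831: Wed/Sun  1832: Thu/Tue  1833: Sat/Wed
Both conditions hold in: 1769, 1775, 1786, 1797, 1809, 1815, 1826 — 7.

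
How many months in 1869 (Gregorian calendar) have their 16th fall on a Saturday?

2

Check the 16th of each month of 1869: Jan 16: Sat, Feb 16: Tue, Mar 16: Tue, Apr 16: Fri, May 16: Sun, Jun 16: Wed, Jul 16: Fri, Aug 16: Mon, Sep 16: Thu, Oct 16: Sat, Nov 16: Tue, Dec 16: Thu.
Saturday occurs in January, October — 2 months.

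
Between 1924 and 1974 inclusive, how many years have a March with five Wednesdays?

March has 31 days; it has five Wednesdays when Wednesday falls among the first (month-length − 28) days — i.e. when March 1 is one of Wednesday/Tuesday/Monday.
March 1 by year: 1924:Sat 1925:Sun 1926:Mon✓ 1927:Tue✓ 1928:Thu 1929:Fri 1930:Sat 1931:Sun 1932:Tue✓ 1933:Wed✓ 1934:Thu 1935:Fri 1936:Sun 1937:Mon✓ 1938:Tue✓ …(21 more)… 1960:Tue✓ 1961:Wed✓ 1962:Thu 1963:Fri 1964:Sun 1965:Mon✓ 1966:Tue✓ 1967:Wed✓ 1968:Fri 1969:Sat 1970:Sun 1971:Mon✓ 1972:Wed✓ 1973:Thu 1974:Fri
Years with five Wednesdays: 1926, 1927, 1932, 1933, 1937, 1938, 1939, 1943, 1944, 1948, 1949, 1950, 1954, 1955, 1960, 1961, 1965, 1966, 1967, 1971, 1972 → 21.

21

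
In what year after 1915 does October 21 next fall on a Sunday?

1917

From one year to the next, a fixed date's weekday advances by 1, or by 2 when a Feb 29 lies between the two dates.
1915: October 21 is Thursday.
1916: Saturday (+2)
1917: Sunday (+1)
October 21 falls on a Sunday in 1917.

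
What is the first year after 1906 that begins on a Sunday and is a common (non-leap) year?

1911

Jan 1 advances by 2 weekdays after a leap year and by 1 after a common year.
1906: Jan 1 is Monday.
1907: Tuesday
1908: Wednesday (leap)
1909: Friday
1910: Saturday
1911: Sunday
1911 begins on a Sunday and is a common year.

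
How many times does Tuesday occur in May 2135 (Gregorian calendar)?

May 2135 has 31 days and begins on Sunday.
The first Tuesday is May 3.
Tuesdays fall on 3, 10, 17, 24, 31 — that's 5.

5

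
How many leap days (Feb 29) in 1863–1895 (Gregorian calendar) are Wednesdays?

Leap years in 1863–1895: 8 of them.
Feb 29 weekday advances by 5 (mod 7) from one leap year to the next four years later (or differs when a century non-leap intervenes).
Leap-day weekdays: 1864:Mon 1868:Sat 1872:Thu 1876:Tue 1880:Sun 1884:Fri 1888:Wed✓ 1892:Mon
Wednesday: 1888 → 1.

1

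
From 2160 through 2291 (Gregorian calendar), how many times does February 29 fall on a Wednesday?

Leap years in 2160–2291: 32 of them.
Feb 29 weekday advances by 5 (mod 7) from one leap year to the next four years later (or differs when a century non-leap intervenes).
Leap-day weekdays: 2160:Fri 2164:Wed✓ 2168:Mon 2172:Sat 2176:Thu 2180:Tue 2184:Sun 2188:Fri 2192:Wed✓ 2196:Mon 2204:Wed✓ 2208:Mon 2212:Sat …(6 more)… 2240:Sat 2244:Thu 2248:Tue 2252:Sun 2256:Fri 2260:Wed✓ 2264:Mon 2268:Sat 2272:Thu 2276:Tue 2280:Sun 2284:Fri 2288:Wed✓
Wednesday: 2164, 2192, 2204, 2232, 2260, 2288 → 6.

6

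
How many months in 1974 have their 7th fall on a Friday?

Check the 7th of each month of 1974: Jan 7: Mon, Feb 7: Thu, Mar 7: Thu, Apr 7: Sun, May 7: Tue, Jun 7: Fri, Jul 7: Sun, Aug 7: Wed, Sep 7: Sat, Oct 7: Mon, Nov 7: Thu, Dec 7: Sat.
Friday occurs in June — 1 month.

1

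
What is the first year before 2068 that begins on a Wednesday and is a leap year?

Jan 1 advances by 2 weekdays after a leap year and by 1 after a common year.
2068: Jan 1 is Sunday (leap).
2067: Saturday
2066: Friday
2065: Thursday
2064: Tuesday (leap)
2063: Monday
2062: Sunday
2061: Saturday
2060: Thursday (leap)
2059: Wednesday
2058: Tuesday
2057: Monday
2056: Saturday (leap)
2055: Friday
2054: Thursday
2053: Wednesday
2052: Monday (leap)
2051: Sunday
2050: Saturday
2049: Friday
2048: Wednesday (leap)
2048 begins on a Wednesday and is a leap year.

2048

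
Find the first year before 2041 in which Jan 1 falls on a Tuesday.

Jan 1 advances by 2 weekdays after a leap year and by 1 after a common year.
2041: Jan 1 is Tuesday.
2040: Sunday (leap)
2039: Saturday
2038: Friday
2037: Thursday
2036: Tuesday (leap)
2036 begins on a Tuesday

2036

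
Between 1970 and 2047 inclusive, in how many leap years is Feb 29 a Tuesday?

Leap years in 1970–2047: 19 of them.
Feb 29 weekday advances by 5 (mod 7) from one leap year to the next four years later (or differs when a century non-leap intervenes).
Leap-day weekdays: 1972:Tue✓ 1976:Sun 1980:Fri 1984:Wed 1988:Mon 1992:Sat 1996:Thu 2000:Tue✓ 2004:Sun 2008:Fri 2012:Wed 2016:Mon 2020:Sat 2024:Thu 2028:Tue✓ 2032:Sun 2036:Fri 2040:Wed 2044:Mon
Tuesday: 1972, 2000, 2028 → 3.

3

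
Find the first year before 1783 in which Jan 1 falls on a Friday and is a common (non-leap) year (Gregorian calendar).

Jan 1 advances by 2 weekdays after a leap year and by 1 after a common year.
1783: Jan 1 is Wednesday.
1782: Tuesday
1781: Monday
1780: Saturday (leap)
1779: Friday
1779 begins on a Friday and is a common year.

1779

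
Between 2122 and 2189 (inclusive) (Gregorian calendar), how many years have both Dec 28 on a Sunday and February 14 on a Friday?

Check each year's weekday for Dec 28 and February 14:
  2122: Mon/Sat  2123: Tue/Sun  2124: Thu/Mon  2125: Fri/Wed  2126: Sat/Thu  2127: Sun/Fri ✓  2128: Tue/Sat  2129: Wed/Mon  2130: Thu/Tue  2131: Fri/Wed  2132: Sun/Thu  2133: Mon/Sat  2134: Tue/Sun  2135: Wed/Mon  …(40 more)…  2176: Sat/Wed  2177: Sun/Fri ✓  2178: Mon/Sat  2179: Tue/Sun  2180: Thu/Mon  2181: Fri/Wed  2182: Sat/Thu  2183: Sun/Fri ✓  2184: Tue/Sat  2185: Wed/Mon  2186: Thu/Tue  2187: Fri/Wed  2188: Sun/Thu  2189: Mon/Sat
Both conditions hold in: 2127, 2138, 2149, 2155, 2166, 2177, 2183 — 7.

7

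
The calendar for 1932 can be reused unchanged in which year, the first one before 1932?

Two years share a calendar iff Jan 1 falls on the same weekday and both are leap or both are common. 1932: Jan 1 is Friday, leap year.
1931: Jan 1 Thursday, common
1930: Jan 1 Wednesday, common
1929: Jan 1 Tuesday, common
1928: Jan 1 Sunday, leap
1927: Jan 1 Saturday, common
1926: Jan 1 Friday, common
1925: Jan 1 Thursday, common
1924: Jan 1 Tuesday, leap
1923: Jan 1 Monday, common
1922: Jan 1 Sunday, common
1921: Jan 1 Saturday, common
1920: Jan 1 Thursday, leap
1919: Jan 1 Wednesday, common
1918: Jan 1 Tuesday, common
1917: Jan 1 Monday, common
1916: Jan 1 Saturday, leap
1915: Jan 1 Friday, common
1914: Jan 1 Thursday, common
1913: Jan 1 Wednesday, common
1912: Jan 1 Monday, leap
1911: Jan 1 Sunday, common
1910: Jan 1 Saturday, common
1909: Jan 1 Friday, common
1908: Jan 1 Wednesday, leap
1907: Jan 1 Tuesday, common
1906: Jan 1 Monday, common
1905: Jan 1 Sunday, common
1904: Jan 1 Friday, leap
1904 matches on both conditions.

1904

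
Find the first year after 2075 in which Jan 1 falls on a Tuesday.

2086

Jan 1 advances by 2 weekdays after a leap year and by 1 after a common year.
2075: Jan 1 is Tuesday.
2076: Wednesday (leap)
2077: Friday
2078: Saturday
2079: Sunday
2080: Monday (leap)
2081: Wednesday
2082: Thursday
2083: Friday
2084: Saturday (leap)
2085: Monday
2086: Tuesday
2086 begins on a Tuesday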